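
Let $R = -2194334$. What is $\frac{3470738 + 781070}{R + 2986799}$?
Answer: $\frac{4251808}{792465} \approx 5.3653$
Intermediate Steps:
$\frac{3470738 + 781070}{R + 2986799} = \frac{3470738 + 781070}{-2194334 + 2986799} = \frac{4251808}{792465}$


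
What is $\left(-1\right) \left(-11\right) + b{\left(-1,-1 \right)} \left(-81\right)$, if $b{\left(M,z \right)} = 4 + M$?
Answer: $-232$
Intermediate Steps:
$\left(-1\right) \left(-11\right) + b{\left(-1,-1 \right)} \left(-81\right) = \left(-1\right) \left(-11\right) + \left(4 - 1\right) \left(-81\right) = 11 + 3 \left(-81\right) = 11 - 243 = -232$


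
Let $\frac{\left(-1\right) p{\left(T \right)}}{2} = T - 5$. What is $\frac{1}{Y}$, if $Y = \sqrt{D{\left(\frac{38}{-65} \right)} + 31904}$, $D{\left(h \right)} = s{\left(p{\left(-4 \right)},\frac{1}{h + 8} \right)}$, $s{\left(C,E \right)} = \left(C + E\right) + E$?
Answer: $\frac{\sqrt{1854077347}}{7693267} \approx 0.005597$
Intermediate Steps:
$p{\left(T \right)} = 10 - 2 T$ ($p{\left(T \right)} = - 2 \left(T - 5\right) = - 2 \left(-5 + T\right) = 10 - 2 T$)
$s{\left(C,E \right)} = C + 2 E$
$D{\left(h \right)} = 18 + \frac{2}{8 + h}$ ($D{\left(h \right)} = \left(10 - -8\right) + \frac{2}{h + 8} = \left(10 + 8\right) + \frac{2}{8 + h} = 18 + \frac{2}{8 + h}$)
$Y = \frac{\sqrt{1854077347}}{241}$ ($Y = \sqrt{\frac{2 \left(73 + 9 \frac{38}{-65}\right)}{8 + \frac{38}{-65}} + 31904} = \sqrt{\frac{2 \left(73 + 9 \cdot 38 \left(- \frac{1}{65}\right)\right)}{8 + 38 \left(- \frac{1}{65}\right)} + 31904} = \sqrt{\frac{2 \left(73 + 9 \left(- \frac{38}{65}\right)\right)}{8 - \frac{38}{65}} + 31904} = \sqrt{\frac{2 \left(73 - \frac{342}{65}\right)}{\frac{482}{65}} + 31904} = \sqrt{2 \cdot \frac{65}{482} \cdot \frac{4403}{65} + 31904} = \sqrt{\frac{4403}{241} + 31904} = \sqrt{\frac{7693267}{241}} = \frac{\sqrt{1854077347}}{241} \approx 178.67$)
$\frac{1}{Y} = \frac{1}{\frac{1}{241} \sqrt{1854077347}} = \frac{\sqrt{1854077347}}{7693267}$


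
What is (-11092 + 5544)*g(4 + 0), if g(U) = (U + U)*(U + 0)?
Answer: -177536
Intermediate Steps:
g(U) = 2*U**2 (g(U) = (2*U)*U = 2*U**2)
(-11092 + 5544)*g(4 + 0) = (-11092 + 5544)*(2*(4 + 0)**2) = -11096*4**2 = -11096*16 = -5548*32 = -177536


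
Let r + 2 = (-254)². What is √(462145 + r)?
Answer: √526659 ≈ 725.71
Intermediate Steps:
r = 64514 (r = -2 + (-254)² = -2 + 64516 = 64514)
√(462145 + r) = √(462145 + 64514) = √526659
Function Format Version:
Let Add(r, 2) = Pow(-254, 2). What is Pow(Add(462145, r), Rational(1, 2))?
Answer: Pow(526659, Rational(1, 2)) ≈ 725.71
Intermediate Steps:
r = 64514 (r = Add(-2, Pow(-254, 2)) = Add(-2, 64516) = 64514)
Pow(Add(462145, r), Rational(1, 2)) = Pow(Add(462145, 64514), Rational(1, 2)) = Pow(526659, Rational(1, 2))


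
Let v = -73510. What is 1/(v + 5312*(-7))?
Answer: -1/110694 ≈ -9.0339e-6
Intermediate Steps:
1/(v + 5312*(-7)) = 1/(-73510 + 5312*(-7)) = 1/(-73510 - 37184) = 1/(-110694) = -1/110694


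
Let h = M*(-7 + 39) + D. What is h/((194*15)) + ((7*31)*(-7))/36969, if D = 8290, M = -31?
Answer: 14743304/5976655 ≈ 2.4668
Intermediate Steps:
h = 7298 (h = -31*(-7 + 39) + 8290 = -31*32 + 8290 = -992 + 8290 = 7298)
h/((194*15)) + ((7*31)*(-7))/36969 = 7298/((194*15)) + ((7*31)*(-7))/36969 = 7298/2910 + (217*(-7))*(1/36969) = 7298*(1/2910) - 1519*1/36969 = 3649/1455 - 1519/36969 = 14743304/5976655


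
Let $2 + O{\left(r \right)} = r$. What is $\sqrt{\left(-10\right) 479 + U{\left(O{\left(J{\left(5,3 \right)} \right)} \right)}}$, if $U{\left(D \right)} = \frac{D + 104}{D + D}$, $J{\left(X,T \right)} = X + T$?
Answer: $\frac{i \sqrt{172110}}{6} \approx 69.144 i$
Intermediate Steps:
$J{\left(X,T \right)} = T + X$
$O{\left(r \right)} = -2 + r$
$U{\left(D \right)} = \frac{104 + D}{2 D}$
$\sqrt{\left(-10\right) 479 + U{\left(O{\left(J{\left(5,3 \right)} \right)} \right)}} = \sqrt{\left(-10\right) 479 + \frac{104 + \left(-2 + \left(3 + 5\right)\right)}{2 \left(-2 + \left(3 + 5\right)\right)}} = \sqrt{-4790 + \frac{104 + \left(-2 + 8\right)}{2 \left(-2 + 8\right)}} = \sqrt{-4790 + \frac{104 + 6}{2 \cdot 6}} = \sqrt{-4790 + \frac{1}{2} \cdot \frac{1}{6} \cdot 110} = \sqrt{-4790 + \frac{55}{6}} = \sqrt{- \frac{28685}{6}} = \frac{i \sqrt{172110}}{6}$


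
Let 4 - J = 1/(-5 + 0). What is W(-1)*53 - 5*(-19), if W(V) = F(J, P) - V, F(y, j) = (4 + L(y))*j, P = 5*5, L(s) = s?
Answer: 11013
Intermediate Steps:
J = 21/5 (J = 4 - 1/(-5 + 0) = 4 - 1/(-5) = 4 - 1*(-⅕) = 4 + ⅕ = 21/5 ≈ 4.2000)
P = 25
F(y, j) = j*(4 + y) (F(y, j) = (4 + y)*j = j*(4 + y))
W(V) = 205 - V (W(V) = 25*(4 + 21/5) - V = 25*(41/5) - V = 205 - V)
W(-1)*53 - 5*(-19) = (205 - 1*(-1))*53 - 5*(-19) = (205 + 1)*53 + 95 = 206*53 + 95 = 10918 + 95 = 11013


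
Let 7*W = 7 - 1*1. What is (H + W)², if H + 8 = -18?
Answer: 30976/49 ≈ 632.16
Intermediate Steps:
H = -26 (H = -8 - 18 = -26)
W = 6/7 (W = (7 - 1*1)/7 = (7 - 1)/7 = (⅐)*6 = 6/7 ≈ 0.85714)
(H + W)² = (-26 + 6/7)² = (-176/7)² = 30976/49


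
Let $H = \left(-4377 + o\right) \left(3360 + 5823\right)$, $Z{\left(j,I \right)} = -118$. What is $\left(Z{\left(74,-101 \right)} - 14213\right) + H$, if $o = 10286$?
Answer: $54248016$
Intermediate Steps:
$H = 54262347$ ($H = \left(-4377 + 10286\right) \left(3360 + 5823\right) = 5909 \cdot 9183 = 54262347$)
$\left(Z{\left(74,-101 \right)} - 14213\right) + H = \left(-118 - 14213\right) + 54262347 = -14331 + 54262347 = 54248016$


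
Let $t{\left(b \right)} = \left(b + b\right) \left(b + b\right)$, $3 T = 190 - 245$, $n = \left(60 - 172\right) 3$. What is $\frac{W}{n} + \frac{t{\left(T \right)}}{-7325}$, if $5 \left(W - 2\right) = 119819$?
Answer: $- \frac{105600731}{1476720} \approx -71.51$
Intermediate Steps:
$W = \frac{119829}{5}$ ($W = 2 + \frac{1}{5} \cdot 119819 = 2 + \frac{119819}{5} = \frac{119829}{5} \approx 23966.0$)
$n = -336$ ($n = \left(-112\right) 3 = -336$)
$T = - \frac{55}{3}$ ($T = \frac{190 - 245}{3} = \frac{1}{3} \left(-55\right) = - \frac{55}{3} \approx -18.333$)
$t{\left(b \right)} = 4 b^{2}$ ($t{\left(b \right)} = 2 b 2 b = 4 b^{2}$)
$\frac{W}{n} + \frac{t{\left(T \right)}}{-7325} = \frac{119829}{5 \left(-336\right)} + \frac{4 \left(- \frac{55}{3}\right)^{2}}{-7325} = \frac{119829}{5} \left(- \frac{1}{336}\right) + 4 \cdot \frac{3025}{9} \left(- \frac{1}{7325}\right) = - \frac{39943}{560} + \frac{12100}{9} \left(- \frac{1}{7325}\right) = - \frac{39943}{560} - \frac{484}{2637} = - \frac{105600731}{1476720}$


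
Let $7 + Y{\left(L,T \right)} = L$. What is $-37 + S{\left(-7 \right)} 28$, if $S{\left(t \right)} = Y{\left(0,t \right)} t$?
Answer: $1335$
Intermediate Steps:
$Y{\left(L,T \right)} = -7 + L$
$S{\left(t \right)} = - 7 t$ ($S{\left(t \right)} = \left(-7 + 0\right) t = - 7 t$)
$-37 + S{\left(-7 \right)} 28 = -37 + \left(-7\right) \left(-7\right) 28 = -37 + 49 \cdot 28 = -37 + 1372 = 1335$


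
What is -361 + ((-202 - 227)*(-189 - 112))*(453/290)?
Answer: 58390747/290 ≈ 2.0135e+5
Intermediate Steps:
-361 + ((-202 - 227)*(-189 - 112))*(453/290) = -361 + (-429*(-301))*(453*(1/290)) = -361 + 129129*(453/290) = -361 + 58495437/290 = 58390747/290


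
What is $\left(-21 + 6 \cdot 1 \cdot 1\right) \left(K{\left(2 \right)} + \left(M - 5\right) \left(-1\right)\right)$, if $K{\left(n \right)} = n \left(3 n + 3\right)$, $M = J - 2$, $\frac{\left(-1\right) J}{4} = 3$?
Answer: $-555$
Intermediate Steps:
$J = -12$ ($J = \left(-4\right) 3 = -12$)
$M = -14$ ($M = -12 - 2 = -14$)
$K{\left(n \right)} = n \left(3 + 3 n\right)$
$\left(-21 + 6 \cdot 1 \cdot 1\right) \left(K{\left(2 \right)} + \left(M - 5\right) \left(-1\right)\right) = \left(-21 + 6 \cdot 1 \cdot 1\right) \left(3 \cdot 2 \left(1 + 2\right) + \left(-14 - 5\right) \left(-1\right)\right) = \left(-21 + 6 \cdot 1\right) \left(3 \cdot 2 \cdot 3 - -19\right) = \left(-21 + 6\right) \left(18 + 19\right) = \left(-15\right) 37 = -555$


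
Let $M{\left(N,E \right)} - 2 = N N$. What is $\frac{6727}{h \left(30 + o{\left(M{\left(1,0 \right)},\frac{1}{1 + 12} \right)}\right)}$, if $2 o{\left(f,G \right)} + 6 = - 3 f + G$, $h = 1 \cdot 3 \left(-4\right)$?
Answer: $- \frac{87451}{3516} \approx -24.872$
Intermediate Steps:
$M{\left(N,E \right)} = 2 + N^{2}$ ($M{\left(N,E \right)} = 2 + N N = 2 + N^{2}$)
$h = -12$ ($h = 3 \left(-4\right) = -12$)
$o{\left(f,G \right)} = -3 + \frac{G}{2} - \frac{3 f}{2}$ ($o{\left(f,G \right)} = -3 + \frac{- 3 f + G}{2} = -3 + \frac{G - 3 f}{2} = -3 + \left(\frac{G}{2} - \frac{3 f}{2}\right) = -3 + \frac{G}{2} - \frac{3 f}{2}$)
$\frac{6727}{h \left(30 + o{\left(M{\left(1,0 \right)},\frac{1}{1 + 12} \right)}\right)} = \frac{6727}{\left(-12\right) \left(30 - \left(3 - \frac{1}{2 \left(1 + 12\right)} + \frac{3 \left(2 + 1^{2}\right)}{2}\right)\right)} = \frac{6727}{\left(-12\right) \left(30 - \left(3 - \frac{1}{26} + \frac{3 \left(2 + 1\right)}{2}\right)\right)} = \frac{6727}{\left(-12\right) \left(30 - \frac{97}{13}\right)} = \frac{6727}{\left(-12\right) \frac{293}{13}} = \frac{6727}{- \frac{3516}{13}} = 6727 \left(- \frac{13}{3516}\right) = - \frac{87451}{3516}$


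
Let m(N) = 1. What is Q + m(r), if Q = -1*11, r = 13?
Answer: -10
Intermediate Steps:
Q = -11
Q + m(r) = -11 + 1 = -10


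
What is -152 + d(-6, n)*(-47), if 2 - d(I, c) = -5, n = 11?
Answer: -481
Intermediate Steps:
d(I, c) = 7 (d(I, c) = 2 - 1*(-5) = 2 + 5 = 7)
-152 + d(-6, n)*(-47) = -152 + 7*(-47) = -152 - 329 = -481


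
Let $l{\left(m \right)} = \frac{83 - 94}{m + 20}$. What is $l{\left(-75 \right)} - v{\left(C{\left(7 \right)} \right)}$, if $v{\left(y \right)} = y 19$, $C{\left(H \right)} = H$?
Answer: $- \frac{664}{5} \approx -132.8$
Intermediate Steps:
$l{\left(m \right)} = - \frac{11}{20 + m}$
$v{\left(y \right)} = 19 y$
$l{\left(-75 \right)} - v{\left(C{\left(7 \right)} \right)} = - \frac{11}{20 - 75} - 19 \cdot 7 = - \frac{11}{-55} - 133 = \left(-11\right) \left(- \frac{1}{55}\right) - 133 = \frac{1}{5} - 133 = - \frac{664}{5}$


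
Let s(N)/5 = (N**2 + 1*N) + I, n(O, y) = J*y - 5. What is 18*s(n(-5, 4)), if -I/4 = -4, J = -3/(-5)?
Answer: 9072/5 ≈ 1814.4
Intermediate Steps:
J = 3/5 (J = -3*(-1/5) = 3/5 ≈ 0.60000)
I = 16 (I = -4*(-4) = 16)
n(O, y) = -5 + 3*y/5 (n(O, y) = 3*y/5 - 5 = -5 + 3*y/5)
s(N) = 80 + 5*N + 5*N**2 (s(N) = 5*((N**2 + 1*N) + 16) = 5*((N**2 + N) + 16) = 5*((N + N**2) + 16) = 5*(16 + N + N**2) = 80 + 5*N + 5*N**2)
18*s(n(-5, 4)) = 18*(80 + 5*(-5 + (3/5)*4) + 5*(-5 + (3/5)*4)**2) = 18*(80 + 5*(-5 + 12/5) + 5*(-5 + 12/5)**2) = 18*(80 + 5*(-13/5) + 5*(-13/5)**2) = 18*(80 - 13 + 5*(169/25)) = 18*(80 - 13 + 169/5) = 18*(504/5) = 9072/5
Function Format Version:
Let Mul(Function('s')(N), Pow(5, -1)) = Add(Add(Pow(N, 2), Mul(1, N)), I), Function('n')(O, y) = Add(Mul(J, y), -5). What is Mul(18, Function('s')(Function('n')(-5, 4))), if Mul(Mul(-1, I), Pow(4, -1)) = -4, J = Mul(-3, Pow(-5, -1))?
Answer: Rational(9072, 5) ≈ 1814.4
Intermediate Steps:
J = Rational(3, 5) (J = Mul(-3, Rational(-1, 5)) = Rational(3, 5) ≈ 0.60000)
I = 16 (I = Mul(-4, -4) = 16)
Function('n')(O, y) = Add(-5, Mul(Rational(3, 5), y)) (Function('n')(O, y) = Add(Mul(Rational(3, 5), y), -5) = Add(-5, Mul(Rational(3, 5), y)))
Function('s')(N) = Add(80, Mul(5, N), Mul(5, Pow(N, 2))) (Function('s')(N) = Mul(5, Add(Add(Pow(N, 2), Mul(1, N)), 16)) = Mul(5, Add(Add(Pow(N, 2), N), 16)) = Mul(5, Add(Add(N, Pow(N, 2)), 16)) = Mul(5, Add(16, N, Pow(N, 2))) = Add(80, Mul(5, N), Mul(5, Pow(N, 2))))
Mul(18, Function('s')(Function('n')(-5, 4))) = Mul(18, Add(80, Mul(5, Add(-5, Mul(Rational(3, 5), 4))), Mul(5, Pow(Add(-5, Mul(Rational(3, 5), 4)), 2)))) = Mul(18, Add(80, Mul(5, Add(-5, Rational(12, 5))), Mul(5, Pow(Add(-5, Rational(12, 5)), 2)))) = Mul(18, Add(80, Mul(5, Rational(-13, 5)), Mul(5, Pow(Rational(-13, 5), 2)))) = Mul(18, Add(80, -13, Mul(5, Rational(169, 25)))) = Mul(18, Add(80, -13, Rational(169, 5))) = Mul(18, Rational(504, 5)) = Rational(9072, 5)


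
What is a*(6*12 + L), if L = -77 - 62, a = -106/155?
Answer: 7102/155 ≈ 45.819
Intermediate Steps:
a = -106/155 (a = -106*1/155 = -106/155 ≈ -0.68387)
L = -139
a*(6*12 + L) = -106*(6*12 - 139)/155 = -106*(72 - 139)/155 = -106/155*(-67) = 7102/155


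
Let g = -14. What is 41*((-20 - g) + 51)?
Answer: 1845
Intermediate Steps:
41*((-20 - g) + 51) = 41*((-20 - 1*(-14)) + 51) = 41*((-20 + 14) + 51) = 41*(-6 + 51) = 41*45 = 1845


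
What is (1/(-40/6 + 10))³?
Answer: 27/1000 ≈ 0.027000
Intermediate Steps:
(1/(-40/6 + 10))³ = (1/(-40*⅙ + 10))³ = (1/(-20/3 + 10))³ = (1/(10/3))³ = (3/10)³ = 27/1000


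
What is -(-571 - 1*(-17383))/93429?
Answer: -1868/10381 ≈ -0.17994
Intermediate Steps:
-(-571 - 1*(-17383))/93429 = -(-571 + 17383)*(1/93429) = -1*16812*(1/93429) = -16812*1/93429 = -1868/10381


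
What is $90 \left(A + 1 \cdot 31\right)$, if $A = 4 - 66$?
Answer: $-2790$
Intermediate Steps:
$A = -62$
$90 \left(A + 1 \cdot 31\right) = 90 \left(-62 + 1 \cdot 31\right) = 90 \left(-62 + 31\right) = 90 \left(-31\right) = -2790$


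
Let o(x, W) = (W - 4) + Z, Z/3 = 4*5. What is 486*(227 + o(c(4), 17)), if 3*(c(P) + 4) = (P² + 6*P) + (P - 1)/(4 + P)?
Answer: 145800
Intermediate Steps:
Z = 60 (Z = 3*(4*5) = 3*20 = 60)
c(P) = -4 + 2*P + P²/3 + (-1 + P)/(3*(4 + P)) (c(P) = -4 + ((P² + 6*P) + (P - 1)/(4 + P))/3 = -4 + ((P² + 6*P) + (-1 + P)/(4 + P))/3 = -4 + (P² + 6*P + (-1 + P)/(4 + P))/3 = -4 + (2*P + P²/3 + (-1 + P)/(3*(4 + P))) = -4 + 2*P + P²/3 + (-1 + P)/(3*(4 + P)))
o(x, W) = 56 + W (o(x, W) = (W - 4) + 60 = (-4 + W) + 60 = 56 + W)
486*(227 + o(c(4), 17)) = 486*(227 + (56 + 17)) = 486*(227 + 73) = 486*300 = 145800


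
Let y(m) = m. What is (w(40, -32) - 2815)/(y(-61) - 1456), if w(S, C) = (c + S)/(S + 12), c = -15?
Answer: 146355/78884 ≈ 1.8553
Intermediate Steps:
w(S, C) = (-15 + S)/(12 + S) (w(S, C) = (-15 + S)/(S + 12) = (-15 + S)/(12 + S))
(w(40, -32) - 2815)/(y(-61) - 1456) = ((-15 + 40)/(12 + 40) - 2815)/(-61 - 1456) = (25/52 - 2815)/(-1517) = ((1/52)*25 - 2815)*(-1/1517) = (25/52 - 2815)*(-1/1517) = -146355/52*(-1/1517) = 146355/78884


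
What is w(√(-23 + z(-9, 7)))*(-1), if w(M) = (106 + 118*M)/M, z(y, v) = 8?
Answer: -118 + 106*I*√15/15 ≈ -118.0 + 27.369*I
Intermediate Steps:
w(M) = (106 + 118*M)/M
w(√(-23 + z(-9, 7)))*(-1) = (118 + 106/(√(-23 + 8)))*(-1) = (118 + 106/(√(-15)))*(-1) = (118 + 106/((I*√15)))*(-1) = (118 + 106*(-I*√15/15))*(-1) = (118 - 106*I*√15/15)*(-1) = -118 + 106*I*√15/15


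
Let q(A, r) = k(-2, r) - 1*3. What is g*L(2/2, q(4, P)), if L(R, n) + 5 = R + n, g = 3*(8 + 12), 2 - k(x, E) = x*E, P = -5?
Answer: -900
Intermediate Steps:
k(x, E) = 2 - E*x (k(x, E) = 2 - x*E = 2 - E*x)
g = 60 (g = 3*20 = 60)
q(A, r) = -1 + 2*r (q(A, r) = (2 - 1*r*(-2)) - 1*3 = (2 + 2*r) - 3 = -1 + 2*r)
L(R, n) = -5 + R + n (L(R, n) = -5 + (R + n) = -5 + R + n)
g*L(2/2, q(4, P)) = 60*(-5 + 2/2 + (-1 + 2*(-5))) = 60*(-5 + 2*(1/2) + (-1 - 10)) = 60*(-5 + 1 - 11) = 60*(-15) = -900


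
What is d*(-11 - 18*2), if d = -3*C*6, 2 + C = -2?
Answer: -3384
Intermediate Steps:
C = -4 (C = -2 - 2 = -4)
d = 72 (d = -3*(-4)*6 = 12*6 = 72)
d*(-11 - 18*2) = 72*(-11 - 18*2) = 72*(-11 - 36) = 72*(-47) = -3384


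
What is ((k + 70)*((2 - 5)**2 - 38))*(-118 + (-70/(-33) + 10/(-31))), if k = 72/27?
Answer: 751521428/3069 ≈ 2.4488e+5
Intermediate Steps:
k = 8/3 (k = 72*(1/27) = 8/3 ≈ 2.6667)
((k + 70)*((2 - 5)**2 - 38))*(-118 + (-70/(-33) + 10/(-31))) = ((8/3 + 70)*((2 - 5)**2 - 38))*(-118 + (-70/(-33) + 10/(-31))) = (218*((-3)**2 - 38)/3)*(-118 + (-70*(-1/33) + 10*(-1/31))) = (218*(9 - 38)/3)*(-118 + (70/33 - 10/31)) = ((218/3)*(-29))*(-118 + 1840/1023) = -6322/3*(-118874/1023) = 751521428/3069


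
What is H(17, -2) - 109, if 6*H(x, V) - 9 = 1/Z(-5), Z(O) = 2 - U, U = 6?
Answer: -2581/24 ≈ -107.54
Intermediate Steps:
Z(O) = -4 (Z(O) = 2 - 1*6 = 2 - 6 = -4)
H(x, V) = 35/24 (H(x, V) = 3/2 + (⅙)/(-4) = 3/2 + (⅙)*(-¼) = 3/2 - 1/24 = 35/24)
H(17, -2) - 109 = 35/24 - 109 = -2581/24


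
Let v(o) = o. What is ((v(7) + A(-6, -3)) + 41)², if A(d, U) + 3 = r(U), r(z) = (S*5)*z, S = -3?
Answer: 8100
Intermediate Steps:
r(z) = -15*z (r(z) = (-3*5)*z = -15*z)
A(d, U) = -3 - 15*U
((v(7) + A(-6, -3)) + 41)² = ((7 + (-3 - 15*(-3))) + 41)² = ((7 + (-3 + 45)) + 41)² = ((7 + 42) + 41)² = (49 + 41)² = 90² = 8100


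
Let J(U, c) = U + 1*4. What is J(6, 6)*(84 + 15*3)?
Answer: 1290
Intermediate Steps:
J(U, c) = 4 + U (J(U, c) = U + 4 = 4 + U)
J(6, 6)*(84 + 15*3) = (4 + 6)*(84 + 15*3) = 10*(84 + 45) = 10*129 = 1290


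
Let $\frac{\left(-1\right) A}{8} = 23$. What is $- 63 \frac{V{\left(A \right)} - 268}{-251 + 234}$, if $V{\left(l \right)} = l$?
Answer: $- \frac{28476}{17} \approx -1675.1$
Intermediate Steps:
$A = -184$ ($A = \left(-8\right) 23 = -184$)
$- 63 \frac{V{\left(A \right)} - 268}{-251 + 234} = - 63 \frac{-184 - 268}{-251 + 234} = - 63 \left(- \frac{452}{-17}\right) = - 63 \left(\left(-452\right) \left(- \frac{1}{17}\right)\right) = \left(-63\right) \frac{452}{17} = - \frac{28476}{17}$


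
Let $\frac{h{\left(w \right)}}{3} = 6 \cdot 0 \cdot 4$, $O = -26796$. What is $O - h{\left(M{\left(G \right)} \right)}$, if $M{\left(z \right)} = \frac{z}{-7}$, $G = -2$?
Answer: $-26796$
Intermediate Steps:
$M{\left(z \right)} = - \frac{z}{7}$ ($M{\left(z \right)} = z \left(- \frac{1}{7}\right) = - \frac{z}{7}$)
$h{\left(w \right)} = 0$ ($h{\left(w \right)} = 3 \cdot 6 \cdot 0 \cdot 4 = 3 \cdot 0 \cdot 4 = 3 \cdot 0 = 0$)
$O - h{\left(M{\left(G \right)} \right)} = -26796 - 0 = -26796 + 0 = -26796$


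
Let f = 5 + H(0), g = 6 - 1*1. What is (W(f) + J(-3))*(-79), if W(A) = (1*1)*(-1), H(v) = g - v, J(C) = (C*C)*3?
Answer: -2054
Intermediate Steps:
g = 5 (g = 6 - 1 = 5)
J(C) = 3*C² (J(C) = C²*3 = 3*C²)
H(v) = 5 - v
f = 10 (f = 5 + (5 - 1*0) = 5 + (5 + 0) = 5 + 5 = 10)
W(A) = -1 (W(A) = 1*(-1) = -1)
(W(f) + J(-3))*(-79) = (-1 + 3*(-3)²)*(-79) = (-1 + 3*9)*(-79) = (-1 + 27)*(-79) = 26*(-79) = -2054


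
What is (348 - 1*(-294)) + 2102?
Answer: 2744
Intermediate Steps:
(348 - 1*(-294)) + 2102 = (348 + 294) + 2102 = 642 + 2102 = 2744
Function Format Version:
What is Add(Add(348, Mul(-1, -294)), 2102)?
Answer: 2744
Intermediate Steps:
Add(Add(348, Mul(-1, -294)), 2102) = Add(Add(348, 294), 2102) = Add(642, 2102) = 2744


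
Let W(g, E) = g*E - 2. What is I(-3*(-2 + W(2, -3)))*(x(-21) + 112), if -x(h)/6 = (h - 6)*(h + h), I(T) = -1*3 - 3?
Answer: 40152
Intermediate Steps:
W(g, E) = -2 + E*g (W(g, E) = E*g - 2 = -2 + E*g)
I(T) = -6 (I(T) = -3 - 3 = -6)
x(h) = -12*h*(-6 + h) (x(h) = -6*(h - 6)*(h + h) = -6*(-6 + h)*2*h = -12*h*(-6 + h))
I(-3*(-2 + W(2, -3)))*(x(-21) + 112) = -6*(12*(-21)*(6 - 1*(-21)) + 112) = -6*(12*(-21)*(6 + 21) + 112) = -6*(12*(-21)*27 + 112) = -6*(-6804 + 112) = -6*(-6692) = 40152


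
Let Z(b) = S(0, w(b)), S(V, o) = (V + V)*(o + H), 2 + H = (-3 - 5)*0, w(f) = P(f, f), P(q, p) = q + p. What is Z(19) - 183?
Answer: -183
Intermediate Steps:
P(q, p) = p + q
w(f) = 2*f (w(f) = f + f = 2*f)
H = -2 (H = -2 + (-3 - 5)*0 = -2 - 8*0 = -2 + 0 = -2)
S(V, o) = 2*V*(-2 + o) (S(V, o) = (V + V)*(o - 2) = (2*V)*(-2 + o) = 2*V*(-2 + o))
Z(b) = 0 (Z(b) = 2*0*(-2 + 2*b) = 0)
Z(19) - 183 = 0 - 183 = -183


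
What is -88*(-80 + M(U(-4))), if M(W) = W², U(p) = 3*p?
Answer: -5632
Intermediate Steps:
-88*(-80 + M(U(-4))) = -88*(-80 + (3*(-4))²) = -88*(-80 + (-12)²) = -88*(-80 + 144) = -88*64 = -5632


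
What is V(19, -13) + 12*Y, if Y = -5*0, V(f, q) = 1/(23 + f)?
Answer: 1/42 ≈ 0.023810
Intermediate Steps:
Y = 0
V(19, -13) + 12*Y = 1/(23 + 19) + 12*0 = 1/42 + 0 = 1/42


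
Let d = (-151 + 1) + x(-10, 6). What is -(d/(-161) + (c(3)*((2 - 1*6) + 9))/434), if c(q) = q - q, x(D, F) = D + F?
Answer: -22/23 ≈ -0.95652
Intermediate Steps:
c(q) = 0
d = -154 (d = (-151 + 1) + (-10 + 6) = -150 - 4 = -154)
-(d/(-161) + (c(3)*((2 - 1*6) + 9))/434) = -(-154/(-161) + (0*((2 - 1*6) + 9))/434) = -(-154*(-1/161) + (0*((2 - 6) + 9))*(1/434)) = -(22/23 + (0*(-4 + 9))*(1/434)) = -(22/23 + (0*5)*(1/434)) = -(22/23 + 0*(1/434)) = -(22/23 + 0) = -1*22/23 = -22/23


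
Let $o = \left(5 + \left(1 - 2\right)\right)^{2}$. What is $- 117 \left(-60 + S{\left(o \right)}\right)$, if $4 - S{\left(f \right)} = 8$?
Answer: $7488$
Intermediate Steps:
$o = 16$ ($o = \left(5 + \left(1 - 2\right)\right)^{2} = \left(5 - 1\right)^{2} = 4^{2} = 16$)
$S{\left(f \right)} = -4$ ($S{\left(f \right)} = 4 - 8 = -4$)
$- 117 \left(-60 + S{\left(o \right)}\right) = - 117 \left(-60 - 4\right) = \left(-117\right) \left(-64\right) = 7488$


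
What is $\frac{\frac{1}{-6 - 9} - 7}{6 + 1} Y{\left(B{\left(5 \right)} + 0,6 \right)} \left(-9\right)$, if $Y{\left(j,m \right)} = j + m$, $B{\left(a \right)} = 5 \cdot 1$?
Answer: $\frac{3498}{35} \approx 99.943$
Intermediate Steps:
$B{\left(a \right)} = 5$
$\frac{\frac{1}{-6 - 9} - 7}{6 + 1} Y{\left(B{\left(5 \right)} + 0,6 \right)} \left(-9\right) = \frac{\frac{1}{-6 - 9} - 7}{6 + 1} \left(\left(5 + 0\right) + 6\right) \left(-9\right) = \frac{\frac{1}{-15} - 7}{7} \left(5 + 6\right) \left(-9\right) = \left(- \frac{1}{15} - 7\right) \frac{1}{7} \cdot 11 \left(-9\right) = \left(- \frac{106}{15}\right) \frac{1}{7} \cdot 11 \left(-9\right) = \left(- \frac{106}{105}\right) 11 \left(-9\right) = \left(- \frac{1166}{105}\right) \left(-9\right) = \frac{3498}{35}$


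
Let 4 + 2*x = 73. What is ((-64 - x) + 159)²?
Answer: 14641/4 ≈ 3660.3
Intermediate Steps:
x = 69/2 (x = -2 + (½)*73 = -2 + 73/2 = 69/2 ≈ 34.500)
((-64 - x) + 159)² = ((-64 - 1*69/2) + 159)² = ((-64 - 69/2) + 159)² = (-197/2 + 159)² = (121/2)² = 14641/4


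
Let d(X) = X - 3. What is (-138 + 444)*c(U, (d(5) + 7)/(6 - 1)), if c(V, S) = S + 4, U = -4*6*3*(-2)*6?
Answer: 8874/5 ≈ 1774.8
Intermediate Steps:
d(X) = -3 + X
U = 864 (U = -72*(-2)*6 = -4*(-36)*6 = 144*6 = 864)
c(V, S) = 4 + S
(-138 + 444)*c(U, (d(5) + 7)/(6 - 1)) = (-138 + 444)*(4 + ((-3 + 5) + 7)/(6 - 1)) = 306*(4 + (2 + 7)/5) = 306*(4 + 9*(1/5)) = 306*(4 + 9/5) = 306*(29/5) = 8874/5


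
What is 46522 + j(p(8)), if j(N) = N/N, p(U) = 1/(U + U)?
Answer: 46523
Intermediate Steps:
p(U) = 1/(2*U)
j(N) = 1
46522 + j(p(8)) = 46522 + 1 = 46523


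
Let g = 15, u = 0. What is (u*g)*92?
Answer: 0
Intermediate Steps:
(u*g)*92 = (0*15)*92 = 0*92 = 0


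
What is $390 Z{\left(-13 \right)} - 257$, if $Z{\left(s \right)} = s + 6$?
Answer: $-2987$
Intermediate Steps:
$Z{\left(s \right)} = 6 + s$
$390 Z{\left(-13 \right)} - 257 = 390 \left(6 - 13\right) - 257 = 390 \left(-7\right) - 257 = -2730 - 257 = -2987$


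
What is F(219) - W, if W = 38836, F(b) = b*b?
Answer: 9125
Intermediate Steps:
F(b) = b²
F(219) - W = 219² - 1*38836 = 47961 - 38836 = 9125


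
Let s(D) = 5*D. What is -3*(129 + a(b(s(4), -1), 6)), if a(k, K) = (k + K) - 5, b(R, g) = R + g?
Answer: -447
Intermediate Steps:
a(k, K) = -5 + K + k (a(k, K) = (K + k) - 5 = -5 + K + k)
-3*(129 + a(b(s(4), -1), 6)) = -3*(129 + (-5 + 6 + (5*4 - 1))) = -3*(129 + (-5 + 6 + (20 - 1))) = -3*(129 + (-5 + 6 + 19)) = -3*(129 + 20) = -3*149 = -447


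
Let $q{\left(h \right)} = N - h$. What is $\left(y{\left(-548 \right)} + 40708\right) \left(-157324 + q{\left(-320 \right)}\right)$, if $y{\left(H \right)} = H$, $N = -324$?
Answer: $-6318292480$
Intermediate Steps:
$q{\left(h \right)} = -324 - h$
$\left(y{\left(-548 \right)} + 40708\right) \left(-157324 + q{\left(-320 \right)}\right) = \left(-548 + 40708\right) \left(-157324 - 4\right) = 40160 \left(-157324 + \left(-324 + 320\right)\right) = 40160 \left(-157324 - 4\right) = 40160 \left(-157328\right) = -6318292480$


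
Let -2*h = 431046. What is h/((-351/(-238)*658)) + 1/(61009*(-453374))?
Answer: -866178102808159/3900045105606 ≈ -222.09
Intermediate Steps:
h = -215523 (h = -1/2*431046 = -215523)
h/((-351/(-238)*658)) + 1/(61009*(-453374)) = -215523/(-351/(-238)*658) + 1/(61009*(-453374)) = -215523/(-351*(-1/238)*658) + (1/61009)*(-1/453374) = -215523/((351/238)*658) - 1/27659894366 = -215523/16497/17 - 1/27659894366 = -215523*17/16497 - 1/27659894366 = -407099/1833 - 1/27659894366 = -866178102808159/3900045105606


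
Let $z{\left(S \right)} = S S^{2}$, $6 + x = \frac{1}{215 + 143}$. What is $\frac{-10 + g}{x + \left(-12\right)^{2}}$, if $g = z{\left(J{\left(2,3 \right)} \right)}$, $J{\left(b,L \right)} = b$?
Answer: $- \frac{716}{49405} \approx -0.014492$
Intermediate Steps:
$x = - \frac{2147}{358}$ ($x = -6 + \frac{1}{215 + 143} = -6 + \frac{1}{358} = - \frac{2147}{358} \approx -5.9972$)
$z{\left(S \right)} = S^{3}$
$g = 8$ ($g = 2^{3} = 8$)
$\frac{-10 + g}{x + \left(-12\right)^{2}} = \frac{-10 + 8}{- \frac{2147}{358} + \left(-12\right)^{2}} = - \frac{2}{- \frac{2147}{358} + 144} = - \frac{2}{\frac{49405}{358}} = \left(-2\right) \frac{358}{49405} = - \frac{716}{49405}$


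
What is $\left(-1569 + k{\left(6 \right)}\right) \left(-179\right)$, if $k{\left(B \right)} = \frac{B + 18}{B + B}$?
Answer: $280493$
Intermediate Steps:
$k{\left(B \right)} = \frac{18 + B}{2 B}$
$\left(-1569 + k{\left(6 \right)}\right) \left(-179\right) = \left(-1569 + \frac{18 + 6}{2 \cdot 6}\right) \left(-179\right) = \left(-1569 + \frac{1}{2} \cdot \frac{1}{6} \cdot 24\right) \left(-179\right) = \left(-1569 + 2\right) \left(-179\right) = \left(-1567\right) \left(-179\right) = 280493$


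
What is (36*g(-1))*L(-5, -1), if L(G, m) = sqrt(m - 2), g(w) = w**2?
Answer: 36*I*sqrt(3) ≈ 62.354*I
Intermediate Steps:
L(G, m) = sqrt(-2 + m)
(36*g(-1))*L(-5, -1) = (36*(-1)**2)*sqrt(-2 - 1) = (36*1)*sqrt(-3) = 36*(I*sqrt(3)) = 36*I*sqrt(3)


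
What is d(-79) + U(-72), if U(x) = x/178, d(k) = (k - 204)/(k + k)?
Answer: 19499/14062 ≈ 1.3866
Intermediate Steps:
d(k) = (-204 + k)/(2*k) (d(k) = (-204 + k)/((2*k)) = (-204 + k)*(1/(2*k)) = (-204 + k)/(2*k))
U(x) = x/178 (U(x) = x*(1/178) = x/178)
d(-79) + U(-72) = (1/2)*(-204 - 79)/(-79) + (1/178)*(-72) = (1/2)*(-1/79)*(-283) - 36/89 = 283/158 - 36/89 = 19499/14062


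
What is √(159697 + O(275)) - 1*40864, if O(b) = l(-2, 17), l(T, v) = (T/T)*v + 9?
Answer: -40864 + 3*√17747 ≈ -40464.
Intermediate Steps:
l(T, v) = 9 + v (l(T, v) = 1*v + 9 = v + 9 = 9 + v)
O(b) = 26 (O(b) = 9 + 17 = 26)
√(159697 + O(275)) - 1*40864 = √(159697 + 26) - 1*40864 = √159723 - 40864 = 3*√17747 - 40864 = -40864 + 3*√17747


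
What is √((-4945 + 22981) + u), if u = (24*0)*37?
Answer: 6*√501 ≈ 134.30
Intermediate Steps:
u = 0 (u = 0*37 = 0)
√((-4945 + 22981) + u) = √((-4945 + 22981) + 0) = √(18036 + 0) = √18036 = 6*√501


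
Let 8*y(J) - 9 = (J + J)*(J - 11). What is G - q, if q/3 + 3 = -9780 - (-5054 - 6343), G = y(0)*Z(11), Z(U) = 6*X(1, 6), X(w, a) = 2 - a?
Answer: -4869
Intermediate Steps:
Z(U) = -24 (Z(U) = 6*(2 - 1*6) = 6*(2 - 6) = 6*(-4) = -24)
y(J) = 9/8 + J*(-11 + J)/4 (y(J) = 9/8 + ((J + J)*(J - 11))/8 = 9/8 + ((2*J)*(-11 + J))/8 = 9/8 + (2*J*(-11 + J))/8 = 9/8 + J*(-11 + J)/4)
G = -27 (G = (9/8 - 11/4*0 + (¼)*0²)*(-24) = (9/8 + 0 + (¼)*0)*(-24) = (9/8 + 0 + 0)*(-24) = (9/8)*(-24) = -27)
q = 4842 (q = -9 + 3*(-9780 - (-5054 - 6343)) = -9 + 3*(-9780 - 1*(-11397)) = -9 + 3*(-9780 + 11397) = -9 + 3*1617 = -9 + 4851 = 4842)
G - q = -27 - 1*4842 = -27 - 4842 = -4869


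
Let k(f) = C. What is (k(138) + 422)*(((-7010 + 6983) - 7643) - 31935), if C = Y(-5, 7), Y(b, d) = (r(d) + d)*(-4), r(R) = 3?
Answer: -15129110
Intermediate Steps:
Y(b, d) = -12 - 4*d (Y(b, d) = (3 + d)*(-4) = -12 - 4*d)
C = -40 (C = -12 - 4*7 = -12 - 28 = -40)
k(f) = -40
(k(138) + 422)*(((-7010 + 6983) - 7643) - 31935) = (-40 + 422)*(((-7010 + 6983) - 7643) - 31935) = 382*((-27 - 7643) - 31935) = 382*(-7670 - 31935) = 382*(-39605) = -15129110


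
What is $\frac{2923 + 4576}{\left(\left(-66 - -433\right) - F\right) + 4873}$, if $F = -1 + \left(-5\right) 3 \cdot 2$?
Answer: $\frac{7499}{5271} \approx 1.4227$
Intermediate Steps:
$F = -31$ ($F = -1 - 30 = -31$)
$\frac{2923 + 4576}{\left(\left(-66 - -433\right) - F\right) + 4873} = \frac{2923 + 4576}{\left(\left(-66 - -433\right) - -31\right) + 4873} = \frac{7499}{\left(\left(-66 + 433\right) + 31\right) + 4873} = \frac{7499}{\left(367 + 31\right) + 4873} = \frac{7499}{398 + 4873} = \frac{7499}{5271}$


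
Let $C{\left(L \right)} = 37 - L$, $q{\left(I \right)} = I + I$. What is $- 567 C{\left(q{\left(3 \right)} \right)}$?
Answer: $-17577$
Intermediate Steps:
$q{\left(I \right)} = 2 I$
$- 567 C{\left(q{\left(3 \right)} \right)} = - 567 \left(37 - 2 \cdot 3\right) = - 567 \left(37 - 6\right) = \left(-567\right) 31 = -17577$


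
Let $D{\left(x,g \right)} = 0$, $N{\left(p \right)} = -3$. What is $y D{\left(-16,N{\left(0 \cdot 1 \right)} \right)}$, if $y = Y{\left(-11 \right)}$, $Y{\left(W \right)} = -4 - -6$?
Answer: $0$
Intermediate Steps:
$Y{\left(W \right)} = 2$ ($Y{\left(W \right)} = -4 + 6 = 2$)
$y = 2$
$y D{\left(-16,N{\left(0 \cdot 1 \right)} \right)} = 2 \cdot 0 = 0$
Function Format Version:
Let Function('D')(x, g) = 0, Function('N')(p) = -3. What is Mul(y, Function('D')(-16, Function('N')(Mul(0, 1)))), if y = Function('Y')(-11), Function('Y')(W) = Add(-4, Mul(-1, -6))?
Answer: 0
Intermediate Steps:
Function('Y')(W) = 2 (Function('Y')(W) = Add(-4, 6) = 2)
y = 2
Mul(y, Function('D')(-16, Function('N')(Mul(0, 1)))) = Mul(2, 0) = 0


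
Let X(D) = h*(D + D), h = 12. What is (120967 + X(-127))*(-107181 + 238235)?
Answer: 15453756626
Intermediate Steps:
X(D) = 24*D (X(D) = 12*(D + D) = 12*(2*D) = 24*D)
(120967 + X(-127))*(-107181 + 238235) = (120967 + 24*(-127))*(-107181 + 238235) = (120967 - 3048)*131054 = 117919*131054 = 15453756626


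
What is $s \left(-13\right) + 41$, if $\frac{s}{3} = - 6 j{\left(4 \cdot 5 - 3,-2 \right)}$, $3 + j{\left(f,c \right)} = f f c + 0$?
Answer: $-135913$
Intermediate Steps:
$j{\left(f,c \right)} = -3 + c f^{2}$ ($j{\left(f,c \right)} = -3 + \left(f f c + 0\right) = -3 + \left(f^{2} c + 0\right) = -3 + \left(c f^{2} + 0\right) = -3 + c f^{2}$)
$s = 10458$ ($s = 3 \left(- 6 \left(-3 - 2 \left(4 \cdot 5 - 3\right)^{2}\right)\right) = 3 \left(- 6 \left(-3 - 2 \left(20 - 3\right)^{2}\right)\right) = 3 \left(- 6 \left(-3 - 2 \cdot 17^{2}\right)\right) = 3 \left(- 6 \left(-3 - 578\right)\right) = 3 \left(\left(-6\right) \left(-581\right)\right) = 3 \cdot 3486 = 10458$)
$s \left(-13\right) + 41 = 10458 \left(-13\right) + 41 = -135954 + 41 = -135913$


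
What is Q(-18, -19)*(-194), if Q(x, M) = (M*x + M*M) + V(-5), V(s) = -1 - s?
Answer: -137158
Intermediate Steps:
Q(x, M) = 4 + M**2 + M*x (Q(x, M) = (M*x + M*M) + (-1 - 1*(-5)) = (M*x + M**2) + (-1 + 5) = (M**2 + M*x) + 4 = 4 + M**2 + M*x)
Q(-18, -19)*(-194) = (4 + (-19)**2 - 19*(-18))*(-194) = (4 + 361 + 342)*(-194) = 707*(-194) = -137158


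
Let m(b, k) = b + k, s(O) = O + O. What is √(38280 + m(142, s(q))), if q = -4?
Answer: √38414 ≈ 195.99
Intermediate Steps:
s(O) = 2*O
√(38280 + m(142, s(q))) = √(38280 + (142 + 2*(-4))) = √(38280 + (142 - 8)) = √(38280 + 134) = √38414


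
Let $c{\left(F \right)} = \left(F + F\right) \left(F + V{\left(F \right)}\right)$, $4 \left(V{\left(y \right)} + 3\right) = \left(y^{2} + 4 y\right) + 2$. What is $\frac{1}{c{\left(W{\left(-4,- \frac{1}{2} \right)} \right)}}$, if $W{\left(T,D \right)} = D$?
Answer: $\frac{16}{55} \approx 0.29091$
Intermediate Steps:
$V{\left(y \right)} = - \frac{5}{2} + y + \frac{y^{2}}{4}$ ($V{\left(y \right)} = -3 + \frac{\left(y^{2} + 4 y\right) + 2}{4} = -3 + \frac{2 + y^{2} + 4 y}{4} = -3 + \left(\frac{1}{2} + y + \frac{y^{2}}{4}\right) = - \frac{5}{2} + y + \frac{y^{2}}{4}$)
$c{\left(F \right)} = 2 F \left(- \frac{5}{2} + 2 F + \frac{F^{2}}{4}\right)$ ($c{\left(F \right)} = \left(F + F\right) \left(F + \left(- \frac{5}{2} + F + \frac{F^{2}}{4}\right)\right) = 2 F \left(- \frac{5}{2} + 2 F + \frac{F^{2}}{4}\right)$)
$\frac{1}{c{\left(W{\left(-4,- \frac{1}{2} \right)} \right)}} = \frac{1}{\frac{1}{2} \left(- \frac{1}{2}\right) \left(-10 + \left(- \frac{1}{2}\right)^{2} + 8 \left(- \frac{1}{2}\right)\right)} = \frac{1}{\frac{1}{2} \left(- \frac{1}{2}\right) \left(-10 + \frac{1}{4} - 4\right)} = \frac{1}{\frac{1}{2} \left(- \frac{1}{2}\right) \left(- \frac{55}{4}\right)} = \frac{1}{\frac{55}{16}} = \frac{16}{55}$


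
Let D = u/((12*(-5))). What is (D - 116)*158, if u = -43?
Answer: -546443/30 ≈ -18215.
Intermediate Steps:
D = 43/60 (D = -43/(12*(-5)) = -43/(-60) = -43*(-1/60) = 43/60 ≈ 0.71667)
(D - 116)*158 = (43/60 - 116)*158 = -6917/60*158 = -546443/30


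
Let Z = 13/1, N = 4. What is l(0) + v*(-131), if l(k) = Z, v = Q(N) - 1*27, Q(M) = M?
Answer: 3026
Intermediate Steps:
v = -23 (v = 4 - 1*27 = 4 - 27 = -23)
Z = 13 (Z = 13*1 = 13)
l(k) = 13
l(0) + v*(-131) = 13 - 23*(-131) = 13 + 3013 = 3026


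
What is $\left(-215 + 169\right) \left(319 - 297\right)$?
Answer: $-1012$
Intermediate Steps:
$\left(-215 + 169\right) \left(319 - 297\right) = - 46 \left(319 - 297\right) = \left(-46\right) 22 = -1012$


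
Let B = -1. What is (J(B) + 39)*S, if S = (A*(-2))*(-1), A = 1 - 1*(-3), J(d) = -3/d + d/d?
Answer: 344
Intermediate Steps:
J(d) = 1 - 3/d (J(d) = -3/d + 1 = 1 - 3/d)
A = 4 (A = 1 + 3 = 4)
S = 8 (S = (4*(-2))*(-1) = -8*(-1) = 8)
(J(B) + 39)*S = ((-3 - 1)/(-1) + 39)*8 = (-1*(-4) + 39)*8 = (4 + 39)*8 = 43*8 = 344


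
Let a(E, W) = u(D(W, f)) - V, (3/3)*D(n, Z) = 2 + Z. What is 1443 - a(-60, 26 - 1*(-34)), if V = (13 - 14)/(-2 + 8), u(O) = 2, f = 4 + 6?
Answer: 8645/6 ≈ 1440.8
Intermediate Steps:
f = 10
D(n, Z) = 2 + Z
V = -1/6 ≈ -0.16667
a(E, W) = 13/6 (a(E, W) = 2 - 1*(-1/6) = 2 + 1/6 = 13/6)
1443 - a(-60, 26 - 1*(-34)) = 1443 - 1*13/6 = 1443 - 13/6 = 8645/6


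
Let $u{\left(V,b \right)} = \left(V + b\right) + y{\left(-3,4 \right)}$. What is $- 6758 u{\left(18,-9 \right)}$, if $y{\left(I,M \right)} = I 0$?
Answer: $-60822$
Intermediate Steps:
$y{\left(I,M \right)} = 0$
$u{\left(V,b \right)} = V + b$ ($u{\left(V,b \right)} = \left(V + b\right) + 0 = V + b$)
$- 6758 u{\left(18,-9 \right)} = - 6758 \left(18 - 9\right) = \left(-6758\right) 9 = -60822$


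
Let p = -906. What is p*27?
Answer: -24462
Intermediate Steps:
p*27 = -906*27 = -24462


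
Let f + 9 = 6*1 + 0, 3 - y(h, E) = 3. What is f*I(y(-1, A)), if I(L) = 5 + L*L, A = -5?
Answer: -15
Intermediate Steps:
y(h, E) = 0 (y(h, E) = 3 - 1*3 = 3 - 3 = 0)
f = -3 (f = -9 + (6*1 + 0) = -9 + (6 + 0) = -9 + 6 = -3)
I(L) = 5 + L**2
f*I(y(-1, A)) = -3*(5 + 0**2) = -3*(5 + 0) = -3*5 = -15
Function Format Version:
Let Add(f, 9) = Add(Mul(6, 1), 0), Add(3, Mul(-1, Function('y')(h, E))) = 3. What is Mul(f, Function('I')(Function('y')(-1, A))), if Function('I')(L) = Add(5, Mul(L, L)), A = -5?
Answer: -15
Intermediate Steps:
Function('y')(h, E) = 0 (Function('y')(h, E) = Add(3, Mul(-1, 3)) = Add(3, -3) = 0)
f = -3 (f = Add(-9, Add(Mul(6, 1), 0)) = Add(-9, Add(6, 0)) = Add(-9, 6) = -3)
Function('I')(L) = Add(5, Pow(L, 2))
Mul(f, Function('I')(Function('y')(-1, A))) = Mul(-3, Add(5, Pow(0, 2))) = Mul(-3, Add(5, 0)) = Mul(-3, 5) = -15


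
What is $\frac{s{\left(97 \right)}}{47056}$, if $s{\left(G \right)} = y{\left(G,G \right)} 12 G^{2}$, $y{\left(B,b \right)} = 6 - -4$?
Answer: $\frac{141135}{5882} \approx 23.994$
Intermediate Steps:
$y{\left(B,b \right)} = 10$ ($y{\left(B,b \right)} = 6 + 4 = 10$)
$s{\left(G \right)} = 120 G^{2}$ ($s{\left(G \right)} = 10 \cdot 12 G^{2} = 120 G^{2}$)
$\frac{s{\left(97 \right)}}{47056} = \frac{120 \cdot 97^{2}}{47056} = 120 \cdot 9409 \cdot \frac{1}{47056} = 1129080 \cdot \frac{1}{47056} = \frac{141135}{5882}$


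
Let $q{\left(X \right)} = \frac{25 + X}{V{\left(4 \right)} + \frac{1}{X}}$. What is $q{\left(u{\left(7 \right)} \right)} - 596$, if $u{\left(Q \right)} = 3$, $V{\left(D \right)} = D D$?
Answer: $- \frac{4160}{7} \approx -594.29$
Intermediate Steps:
$V{\left(D \right)} = D^{2}$
$q{\left(X \right)} = \frac{25 + X}{16 + \frac{1}{X}}$ ($q{\left(X \right)} = \frac{25 + X}{4^{2} + \frac{1}{X}} = \frac{25 + X}{16 + \frac{1}{X}}$)
$q{\left(u{\left(7 \right)} \right)} - 596 = \frac{3 \left(25 + 3\right)}{1 + 16 \cdot 3} - 596 = 3 \frac{1}{1 + 48} \cdot 28 - 596 = 3 \cdot \frac{1}{49} \cdot 28 - 596 = \frac{12}{7} - 596 = - \frac{4160}{7}$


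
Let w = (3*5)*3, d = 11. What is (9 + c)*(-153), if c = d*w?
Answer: -77112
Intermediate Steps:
w = 45 (w = 15*3 = 45)
c = 495 (c = 11*45 = 495)
(9 + c)*(-153) = (9 + 495)*(-153) = 504*(-153) = -77112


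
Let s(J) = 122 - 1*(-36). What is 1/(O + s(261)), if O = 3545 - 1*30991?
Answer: -1/27288 ≈ -3.6646e-5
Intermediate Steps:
s(J) = 158 (s(J) = 122 + 36 = 158)
O = -27446 (O = 3545 - 30991 = -27446)
1/(O + s(261)) = 1/(-27446 + 158) = 1/(-27288) = -1/27288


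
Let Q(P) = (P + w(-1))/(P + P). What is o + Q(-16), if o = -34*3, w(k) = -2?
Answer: -1623/16 ≈ -101.44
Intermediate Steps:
Q(P) = (-2 + P)/(2*P) (Q(P) = (P - 2)/(P + P) = (-2 + P)/((2*P)) = (-2 + P)*(1/(2*P)) = (-2 + P)/(2*P))
o = -102
o + Q(-16) = -102 + (½)*(-2 - 16)/(-16) = -102 + (½)*(-1/16)*(-18) = -102 + 9/16 = -1623/16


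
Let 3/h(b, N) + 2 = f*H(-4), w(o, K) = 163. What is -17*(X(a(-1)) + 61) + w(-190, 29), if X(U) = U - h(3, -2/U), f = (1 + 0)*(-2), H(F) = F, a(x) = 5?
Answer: -1901/2 ≈ -950.50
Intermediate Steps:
f = -2 (f = 1*(-2) = -2)
h(b, N) = ½ (h(b, N) = 3/(-2 - 2*(-4)) = 3/(-2 + 8) = 3/6 = 3*(⅙) = ½)
X(U) = -½ + U (X(U) = U - 1*½ = U - ½ = -½ + U)
-17*(X(a(-1)) + 61) + w(-190, 29) = -17*((-½ + 5) + 61) + 163 = -17*(9/2 + 61) + 163 = -17*131/2 + 163 = -2227/2 + 163 = -1901/2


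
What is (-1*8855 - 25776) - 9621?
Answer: -44252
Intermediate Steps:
(-1*8855 - 25776) - 9621 = (-8855 - 25776) - 9621 = -34631 - 9621 = -44252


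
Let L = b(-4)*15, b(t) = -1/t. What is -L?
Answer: -15/4 ≈ -3.7500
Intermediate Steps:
L = 15/4 (L = -1/(-4)*15 = -1*(-1/4)*15 = (1/4)*15 = 15/4 ≈ 3.7500)
-L = -1*15/4 = -15/4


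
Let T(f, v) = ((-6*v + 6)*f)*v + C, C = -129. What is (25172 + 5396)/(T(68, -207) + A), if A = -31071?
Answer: -3821/2199756 ≈ -0.0017370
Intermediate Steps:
T(f, v) = -129 + f*v*(6 - 6*v) (T(f, v) = ((-6*v + 6)*f)*v - 129 = ((6 - 6*v)*f)*v - 129 = (f*(6 - 6*v))*v - 129 = f*v*(6 - 6*v) - 129 = -129 + f*v*(6 - 6*v))
(25172 + 5396)/(T(68, -207) + A) = (25172 + 5396)/((-129 - 6*68*(-207)² + 6*68*(-207)) - 31071) = 30568/((-129 - 6*68*42849 - 84456) - 31071) = 30568/((-129 - 17482392 - 84456) - 31071) = 30568/(-17566977 - 31071) = 30568/(-17598048) = 30568*(-1/17598048) = -3821/2199756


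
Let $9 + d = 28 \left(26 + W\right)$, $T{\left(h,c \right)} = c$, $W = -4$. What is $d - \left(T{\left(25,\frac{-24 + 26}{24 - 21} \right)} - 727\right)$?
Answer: $\frac{4000}{3} \approx 1333.3$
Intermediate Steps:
$d = 607$ ($d = -9 + 28 \left(26 - 4\right) = -9 + 28 \cdot 22 = -9 + 616 = 607$)
$d - \left(T{\left(25,\frac{-24 + 26}{24 - 21} \right)} - 727\right) = 607 - \left(\frac{-24 + 26}{24 - 21} - 727\right) = 607 - \left(\frac{2}{3} - 727\right) = 607 - - \frac{2179}{3} = 607 + \frac{2179}{3} = \frac{4000}{3}$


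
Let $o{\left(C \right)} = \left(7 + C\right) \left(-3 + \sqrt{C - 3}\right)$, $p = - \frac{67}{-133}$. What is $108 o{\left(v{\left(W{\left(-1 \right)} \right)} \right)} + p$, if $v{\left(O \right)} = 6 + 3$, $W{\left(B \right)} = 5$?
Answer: $- \frac{689405}{133} + 1728 \sqrt{6} \approx -950.78$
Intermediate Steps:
$v{\left(O \right)} = 9$
$p = \frac{67}{133}$ ($p = \left(-67\right) \left(- \frac{1}{133}\right) = \frac{67}{133} \approx 0.50376$)
$o{\left(C \right)} = \left(-3 + \sqrt{-3 + C}\right) \left(7 + C\right)$ ($o{\left(C \right)} = \left(7 + C\right) \left(-3 + \sqrt{-3 + C}\right) = \left(-3 + \sqrt{-3 + C}\right) \left(7 + C\right)$)
$108 o{\left(v{\left(W{\left(-1 \right)} \right)} \right)} + p = 108 \left(-21 - 27 + 7 \sqrt{-3 + 9} + 9 \sqrt{-3 + 9}\right) + \frac{67}{133} = 108 \left(-21 - 27 + 7 \sqrt{6} + 9 \sqrt{6}\right) + \frac{67}{133} = 108 \left(-48 + 16 \sqrt{6}\right) + \frac{67}{133} = \left(-5184 + 1728 \sqrt{6}\right) + \frac{67}{133} = - \frac{689405}{133} + 1728 \sqrt{6}$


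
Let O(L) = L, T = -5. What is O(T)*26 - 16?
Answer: -146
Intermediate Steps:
O(T)*26 - 16 = -5*26 - 16 = -130 - 16 = -146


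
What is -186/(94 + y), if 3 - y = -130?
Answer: -186/227 ≈ -0.81938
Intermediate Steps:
y = 133 (y = 3 - 1*(-130) = 3 + 130 = 133)
-186/(94 + y) = -186/(94 + 133) = -186/227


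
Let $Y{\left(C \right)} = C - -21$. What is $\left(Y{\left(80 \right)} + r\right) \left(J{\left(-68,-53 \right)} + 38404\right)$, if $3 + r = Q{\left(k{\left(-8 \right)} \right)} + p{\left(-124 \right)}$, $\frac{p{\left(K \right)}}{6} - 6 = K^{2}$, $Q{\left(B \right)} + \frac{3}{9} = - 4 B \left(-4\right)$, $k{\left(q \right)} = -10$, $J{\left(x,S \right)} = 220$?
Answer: $\frac{10686835936}{3} \approx 3.5623 \cdot 10^{9}$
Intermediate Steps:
$Y{\left(C \right)} = 21 + C$ ($Y{\left(C \right)} = C + 21 = 21 + C$)
$Q{\left(B \right)} = - \frac{1}{3} + 16 B$ ($Q{\left(B \right)} = - \frac{1}{3} + - 4 B \left(-4\right) = - \frac{1}{3} + 16 B$)
$p{\left(K \right)} = 36 + 6 K^{2}$
$r = \frac{276386}{3}$ ($r = -3 + \left(\left(- \frac{1}{3} + 16 \left(-10\right)\right) + \left(36 + 6 \left(-124\right)^{2}\right)\right) = -3 + \left(\left(- \frac{1}{3} - 160\right) + \left(36 + 6 \cdot 15376\right)\right) = -3 + \left(- \frac{481}{3} + \left(36 + 92256\right)\right) = -3 + \left(- \frac{481}{3} + 92292\right) = -3 + \frac{276395}{3} = \frac{276386}{3} \approx 92129.0$)
$\left(Y{\left(80 \right)} + r\right) \left(J{\left(-68,-53 \right)} + 38404\right) = \left(\left(21 + 80\right) + \frac{276386}{3}\right) \left(220 + 38404\right) = \left(101 + \frac{276386}{3}\right) 38624 = \frac{276689}{3} \cdot 38624 = \frac{10686835936}{3}$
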